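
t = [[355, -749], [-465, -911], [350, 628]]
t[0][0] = 355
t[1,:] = [-465, -911]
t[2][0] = 350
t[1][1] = -911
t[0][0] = 355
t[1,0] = -465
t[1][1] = -911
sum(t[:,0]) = 240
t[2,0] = 350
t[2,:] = [350, 628]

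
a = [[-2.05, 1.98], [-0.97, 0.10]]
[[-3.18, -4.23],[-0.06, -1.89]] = a @ [[-0.12, 1.93], [-1.73, -0.14]]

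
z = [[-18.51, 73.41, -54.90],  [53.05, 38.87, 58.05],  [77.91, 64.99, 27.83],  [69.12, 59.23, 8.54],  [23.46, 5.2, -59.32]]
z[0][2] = -54.9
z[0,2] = -54.9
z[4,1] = 5.2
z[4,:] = [23.46, 5.2, -59.32]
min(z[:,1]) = 5.2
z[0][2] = -54.9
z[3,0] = 69.12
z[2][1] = 64.99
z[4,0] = 23.46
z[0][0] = -18.51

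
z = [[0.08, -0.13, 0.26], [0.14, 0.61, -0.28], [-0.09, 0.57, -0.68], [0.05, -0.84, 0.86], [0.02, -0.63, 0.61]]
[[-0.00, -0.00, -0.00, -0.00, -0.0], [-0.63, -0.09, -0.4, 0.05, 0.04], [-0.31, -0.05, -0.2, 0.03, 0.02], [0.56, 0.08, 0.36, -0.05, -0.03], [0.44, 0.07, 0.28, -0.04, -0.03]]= z @[[-0.56, -0.18, -0.71, 0.03, -0.25], [-1.08, -0.11, -0.51, 0.1, 0.21], [-0.37, -0.00, -0.04, 0.04, 0.18]]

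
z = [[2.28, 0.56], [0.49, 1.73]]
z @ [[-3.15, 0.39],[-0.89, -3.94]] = [[-7.68, -1.32], [-3.08, -6.63]]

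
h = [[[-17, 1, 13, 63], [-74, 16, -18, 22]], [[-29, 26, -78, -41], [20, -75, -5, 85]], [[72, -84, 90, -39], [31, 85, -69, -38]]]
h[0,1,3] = 22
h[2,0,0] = 72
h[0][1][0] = -74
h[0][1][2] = -18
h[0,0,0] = -17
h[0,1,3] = 22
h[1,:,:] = [[-29, 26, -78, -41], [20, -75, -5, 85]]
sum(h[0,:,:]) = 6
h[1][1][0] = 20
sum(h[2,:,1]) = 1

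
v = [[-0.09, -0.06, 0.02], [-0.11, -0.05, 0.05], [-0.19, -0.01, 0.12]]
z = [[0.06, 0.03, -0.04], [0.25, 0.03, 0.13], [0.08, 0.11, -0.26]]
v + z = [[-0.03, -0.03, -0.02],  [0.14, -0.02, 0.18],  [-0.11, 0.1, -0.14]]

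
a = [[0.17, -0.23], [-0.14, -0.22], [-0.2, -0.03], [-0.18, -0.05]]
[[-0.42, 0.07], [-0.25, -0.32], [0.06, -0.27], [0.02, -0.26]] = a @ [[-0.50,1.26], [1.45,0.64]]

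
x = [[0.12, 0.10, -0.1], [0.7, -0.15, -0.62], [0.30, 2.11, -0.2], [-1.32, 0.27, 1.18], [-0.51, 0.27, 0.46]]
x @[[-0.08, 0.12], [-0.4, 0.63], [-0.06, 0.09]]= [[-0.04, 0.07], [0.04, -0.07], [-0.86, 1.35], [-0.07, 0.12], [-0.09, 0.15]]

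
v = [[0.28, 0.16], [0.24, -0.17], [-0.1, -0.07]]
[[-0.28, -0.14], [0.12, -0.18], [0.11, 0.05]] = v@ [[-0.33,  -0.62],  [-1.16,  0.21]]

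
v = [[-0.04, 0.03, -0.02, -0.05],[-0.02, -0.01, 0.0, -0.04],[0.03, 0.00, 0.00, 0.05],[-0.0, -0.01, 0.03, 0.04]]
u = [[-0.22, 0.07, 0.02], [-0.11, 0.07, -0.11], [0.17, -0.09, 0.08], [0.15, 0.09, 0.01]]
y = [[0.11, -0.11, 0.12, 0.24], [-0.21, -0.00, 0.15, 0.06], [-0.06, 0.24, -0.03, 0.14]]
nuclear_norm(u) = 0.60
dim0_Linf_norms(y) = [0.21, 0.24, 0.15, 0.24]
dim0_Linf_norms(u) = [0.22, 0.09, 0.11]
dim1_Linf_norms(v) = [0.05, 0.04, 0.05, 0.04]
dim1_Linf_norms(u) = [0.22, 0.11, 0.17, 0.15]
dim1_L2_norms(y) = [0.31, 0.26, 0.29]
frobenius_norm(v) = 0.12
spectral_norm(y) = 0.32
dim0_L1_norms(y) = [0.38, 0.35, 0.3, 0.44]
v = u @ y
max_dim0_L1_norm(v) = 0.18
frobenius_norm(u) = 0.40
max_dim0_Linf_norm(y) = 0.24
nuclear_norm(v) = 0.17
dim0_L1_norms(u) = [0.65, 0.32, 0.22]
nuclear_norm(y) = 0.86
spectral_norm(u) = 0.35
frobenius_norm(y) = 0.50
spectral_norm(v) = 0.11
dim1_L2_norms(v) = [0.07, 0.05, 0.06, 0.05]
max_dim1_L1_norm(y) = 0.58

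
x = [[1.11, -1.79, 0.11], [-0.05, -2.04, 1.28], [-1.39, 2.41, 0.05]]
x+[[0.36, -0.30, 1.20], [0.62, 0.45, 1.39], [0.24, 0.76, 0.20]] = [[1.47, -2.09, 1.31], [0.57, -1.59, 2.67], [-1.15, 3.17, 0.25]]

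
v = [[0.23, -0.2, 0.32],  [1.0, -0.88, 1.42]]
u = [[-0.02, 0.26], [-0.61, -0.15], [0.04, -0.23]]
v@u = [[0.13, 0.02], [0.57, 0.07]]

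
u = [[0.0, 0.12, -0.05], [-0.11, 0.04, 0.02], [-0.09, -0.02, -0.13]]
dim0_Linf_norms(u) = [0.11, 0.12, 0.13]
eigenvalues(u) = [(0.03+0.11j), (0.03-0.11j), (-0.16+0j)]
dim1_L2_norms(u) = [0.13, 0.12, 0.16]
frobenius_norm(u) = 0.24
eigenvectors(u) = [[(0.06-0.66j),(0.06+0.66j),(0.27+0j)],[(0.68+0j),(0.68-0j),0.05+0.00j],[0.09+0.30j,(0.09-0.3j),0.96+0.00j]]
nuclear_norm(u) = 0.40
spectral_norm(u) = 0.17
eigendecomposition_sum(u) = [[0.01+0.05j, 0.06-0.01j, (-0.01-0.01j)], [-0.05+0.01j, (0.02+0.06j), (0.01-0.01j)], [(-0.01-0.02j), -0.02+0.02j, 0.00+0.01j]] + [[(0.01-0.05j), 0.06+0.01j, (-0.01+0.01j)], [(-0.05-0.01j), (0.02-0.06j), (0.01+0.01j)], [-0.01+0.02j, (-0.02-0.02j), -0.01j]] + [[(-0.02+0j),0.01-0.00j,(-0.04-0j)], [-0.00+0.00j,-0j,(-0.01-0j)], [-0.06+0.00j,0.02-0.00j,-0.14-0.00j]]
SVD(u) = [[0.37, 0.87, -0.34], [0.42, 0.17, 0.89], [0.83, -0.47, -0.30]] @ diag([0.17453757946441453, 0.12425388071780892, 0.10245782781841357]) @ [[-0.69,  0.25,  -0.68], [0.19,  0.97,  0.17], [-0.7,  0.01,  0.72]]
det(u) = -0.00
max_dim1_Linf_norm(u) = 0.13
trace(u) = -0.09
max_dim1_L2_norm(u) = 0.16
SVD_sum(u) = [[-0.04, 0.02, -0.04], [-0.05, 0.02, -0.05], [-0.10, 0.04, -0.1]] + [[0.02,  0.10,  0.02], [0.00,  0.02,  0.0], [-0.01,  -0.06,  -0.01]] + [[0.02, -0.0, -0.02], [-0.06, 0.0, 0.07], [0.02, -0.0, -0.02]]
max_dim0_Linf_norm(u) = 0.13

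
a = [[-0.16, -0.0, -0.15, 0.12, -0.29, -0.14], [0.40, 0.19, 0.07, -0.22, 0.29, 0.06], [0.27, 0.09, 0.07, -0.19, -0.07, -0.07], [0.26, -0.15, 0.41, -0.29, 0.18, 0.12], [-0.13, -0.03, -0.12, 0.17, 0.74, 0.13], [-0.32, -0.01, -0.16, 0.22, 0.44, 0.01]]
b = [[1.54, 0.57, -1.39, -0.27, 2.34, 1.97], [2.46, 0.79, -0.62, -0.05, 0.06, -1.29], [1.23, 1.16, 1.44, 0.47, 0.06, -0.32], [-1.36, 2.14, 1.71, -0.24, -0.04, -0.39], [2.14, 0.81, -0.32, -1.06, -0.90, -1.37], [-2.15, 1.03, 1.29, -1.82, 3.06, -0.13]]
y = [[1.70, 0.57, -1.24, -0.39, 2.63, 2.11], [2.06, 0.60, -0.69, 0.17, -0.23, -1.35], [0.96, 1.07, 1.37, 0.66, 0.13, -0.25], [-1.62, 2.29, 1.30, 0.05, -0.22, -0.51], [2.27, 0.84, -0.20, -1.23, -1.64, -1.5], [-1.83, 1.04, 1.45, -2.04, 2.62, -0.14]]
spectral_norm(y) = 5.21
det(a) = -0.00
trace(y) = 1.94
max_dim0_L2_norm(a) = 0.97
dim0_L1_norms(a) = [1.54, 0.47, 0.98, 1.21, 2.01, 0.53]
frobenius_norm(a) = 1.42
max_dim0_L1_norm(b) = 10.88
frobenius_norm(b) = 8.17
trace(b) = 2.50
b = a + y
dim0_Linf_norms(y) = [2.27, 2.29, 1.45, 2.04, 2.63, 2.11]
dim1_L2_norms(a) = [0.41, 0.58, 0.36, 0.62, 0.79, 0.61]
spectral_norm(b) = 5.34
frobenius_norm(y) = 8.22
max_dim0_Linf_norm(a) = 0.74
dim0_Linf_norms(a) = [0.4, 0.19, 0.41, 0.29, 0.74, 0.14]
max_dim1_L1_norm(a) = 1.41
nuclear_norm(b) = 17.25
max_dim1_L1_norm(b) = 9.48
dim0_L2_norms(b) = [4.58, 2.93, 3.01, 2.19, 3.96, 2.77]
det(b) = -136.28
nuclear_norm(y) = 17.80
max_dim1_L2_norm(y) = 4.19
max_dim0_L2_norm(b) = 4.58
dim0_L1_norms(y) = [10.44, 6.41, 6.25, 4.54, 7.47, 5.86]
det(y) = -243.43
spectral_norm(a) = 1.01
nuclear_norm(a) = 2.47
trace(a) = 0.56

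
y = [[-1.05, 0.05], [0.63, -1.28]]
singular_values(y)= [1.56, 0.84]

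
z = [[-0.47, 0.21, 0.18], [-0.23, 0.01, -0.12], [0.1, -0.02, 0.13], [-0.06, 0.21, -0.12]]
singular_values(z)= [0.59, 0.27, 0.19]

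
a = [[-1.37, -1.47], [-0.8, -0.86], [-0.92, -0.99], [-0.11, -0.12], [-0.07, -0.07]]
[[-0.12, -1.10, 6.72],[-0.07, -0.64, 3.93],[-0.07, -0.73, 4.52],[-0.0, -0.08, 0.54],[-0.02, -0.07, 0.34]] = a@[[2.91, 4.43, -3.49], [-2.63, -3.38, -1.32]]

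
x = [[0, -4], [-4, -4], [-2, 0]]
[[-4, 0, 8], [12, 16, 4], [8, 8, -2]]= x @ [[-4, -4, 1], [1, 0, -2]]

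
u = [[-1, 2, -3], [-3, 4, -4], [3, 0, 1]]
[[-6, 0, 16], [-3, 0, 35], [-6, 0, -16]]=u@[[-3, 0, -5], [0, 0, 4], [3, 0, -1]]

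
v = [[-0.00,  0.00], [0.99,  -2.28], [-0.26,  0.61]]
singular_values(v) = [2.57, 0.0]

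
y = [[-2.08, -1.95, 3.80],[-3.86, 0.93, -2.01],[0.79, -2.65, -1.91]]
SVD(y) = [[0.94, 0.16, 0.29],[-0.23, 0.95, 0.20],[-0.25, -0.25, 0.93]] @ diag([4.88844761353421, 4.472933614966612, 3.124763159958434]) @ [[-0.26,-0.28,0.92],[-0.94,0.28,-0.18],[-0.20,-0.92,-0.34]]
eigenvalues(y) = [(4.29+0j), (-3.67+1.56j), (-3.67-1.56j)]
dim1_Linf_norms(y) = [3.8, 3.86, 2.65]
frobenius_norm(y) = 7.33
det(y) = 68.33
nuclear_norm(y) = 12.49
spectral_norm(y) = 4.89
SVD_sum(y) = [[-1.21, -1.31, 4.25], [0.29, 0.31, -1.02], [0.32, 0.35, -1.12]] + [[-0.68, 0.20, -0.13],  [-4.02, 1.18, -0.78],  [1.07, -0.31, 0.21]] + [[-0.19,-0.84,-0.31], [-0.13,-0.57,-0.21], [-0.6,-2.68,-0.99]]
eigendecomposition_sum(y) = [[1.01+0.00j, (-1.44-0j), (1.09-0j)], [-1.66+0.00j, 2.38+0.00j, -1.79+0.00j], [0.84+0.00j, -1.20-0.00j, 0.90-0.00j]] + [[(-1.54+0.27j), -0.25+1.12j, 1.36+1.90j],[-1.10-0.61j, (-0.72+0.57j), -0.11+1.87j],[-0.02-1.06j, (-0.73-0.28j), -1.41+0.72j]] + [[(-1.54-0.27j), -0.25-1.12j, (1.36-1.9j)],[-1.10+0.61j, (-0.72-0.57j), -0.11-1.87j],[-0.02+1.06j, -0.73+0.28j, (-1.41-0.72j)]]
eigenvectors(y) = [[(0.48+0j), -0.69+0.00j, (-0.69-0j)],[(-0.78+0j), -0.43-0.35j, -0.43+0.35j],[(0.4+0j), (0.07-0.46j), 0.07+0.46j]]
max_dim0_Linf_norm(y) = 3.86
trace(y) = -3.06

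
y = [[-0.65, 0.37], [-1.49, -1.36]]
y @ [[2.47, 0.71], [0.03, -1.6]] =[[-1.59, -1.05],[-3.72, 1.12]]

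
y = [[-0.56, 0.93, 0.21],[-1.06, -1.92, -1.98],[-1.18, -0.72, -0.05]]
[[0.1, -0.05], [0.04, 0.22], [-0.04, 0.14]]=y @[[-0.03, -0.06], [0.11, -0.09], [-0.11, 0.01]]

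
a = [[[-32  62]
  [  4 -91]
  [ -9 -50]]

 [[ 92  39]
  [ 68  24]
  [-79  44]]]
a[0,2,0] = -9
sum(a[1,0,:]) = 131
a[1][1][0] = 68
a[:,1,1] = [-91, 24]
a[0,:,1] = [62, -91, -50]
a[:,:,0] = [[-32, 4, -9], [92, 68, -79]]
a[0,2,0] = -9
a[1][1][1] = 24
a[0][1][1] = -91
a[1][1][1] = 24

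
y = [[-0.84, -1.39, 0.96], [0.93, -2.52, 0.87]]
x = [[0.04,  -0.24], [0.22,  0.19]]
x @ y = [[-0.26, 0.55, -0.17], [-0.01, -0.78, 0.38]]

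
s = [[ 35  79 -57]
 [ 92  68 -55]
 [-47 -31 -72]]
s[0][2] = -57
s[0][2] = -57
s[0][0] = 35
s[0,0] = 35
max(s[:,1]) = 79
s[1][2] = -55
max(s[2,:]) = -31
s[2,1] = -31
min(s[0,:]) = -57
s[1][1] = 68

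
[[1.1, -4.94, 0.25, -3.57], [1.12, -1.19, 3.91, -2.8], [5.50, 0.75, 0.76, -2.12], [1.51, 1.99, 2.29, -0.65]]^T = [[1.1, 1.12, 5.50, 1.51],[-4.94, -1.19, 0.75, 1.99],[0.25, 3.91, 0.76, 2.29],[-3.57, -2.80, -2.12, -0.65]]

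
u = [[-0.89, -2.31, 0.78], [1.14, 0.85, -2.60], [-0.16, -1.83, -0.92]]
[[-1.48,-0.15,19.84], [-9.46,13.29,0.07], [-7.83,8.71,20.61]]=u@[[-0.33, 6.24, -3.59], [2.19, -3.53, -8.71], [4.21, -3.53, -4.45]]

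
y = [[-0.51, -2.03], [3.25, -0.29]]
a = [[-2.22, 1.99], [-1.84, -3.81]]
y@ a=[[4.87,6.72], [-6.68,7.57]]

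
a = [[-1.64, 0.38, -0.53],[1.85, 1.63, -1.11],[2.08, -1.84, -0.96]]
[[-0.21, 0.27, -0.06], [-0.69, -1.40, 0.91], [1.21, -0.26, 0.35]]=a @ [[0.04, -0.32, 0.17], [-0.55, -0.34, 0.16], [-0.12, 0.23, -0.30]]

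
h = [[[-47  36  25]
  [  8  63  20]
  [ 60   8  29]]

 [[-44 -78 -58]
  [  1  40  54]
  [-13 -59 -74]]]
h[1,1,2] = 54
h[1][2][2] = -74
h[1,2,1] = -59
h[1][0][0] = -44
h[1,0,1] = -78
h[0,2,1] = 8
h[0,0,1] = 36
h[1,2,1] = -59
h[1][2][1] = -59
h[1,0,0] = -44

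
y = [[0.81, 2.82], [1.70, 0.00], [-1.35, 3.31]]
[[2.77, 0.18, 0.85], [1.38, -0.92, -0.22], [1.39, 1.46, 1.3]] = y@[[0.81, -0.54, -0.13], [0.75, 0.22, 0.34]]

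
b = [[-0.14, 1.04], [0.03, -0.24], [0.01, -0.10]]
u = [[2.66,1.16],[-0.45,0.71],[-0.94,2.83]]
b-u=[[-2.8, -0.12], [0.48, -0.95], [0.95, -2.93]]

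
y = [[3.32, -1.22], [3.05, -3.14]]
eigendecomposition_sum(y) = [[3.01, -0.63], [1.58, -0.33]] + [[0.31, -0.59],[1.47, -2.81]]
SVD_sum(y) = [[2.76, -2.0], [3.49, -2.53]] + [[0.56, 0.78],[-0.44, -0.61]]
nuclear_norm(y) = 6.71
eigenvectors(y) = [[0.89, 0.21], [0.46, 0.98]]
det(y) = -6.70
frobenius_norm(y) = 5.63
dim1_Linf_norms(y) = [3.32, 3.14]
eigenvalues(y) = [2.68, -2.5]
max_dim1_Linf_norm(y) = 3.32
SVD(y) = [[-0.62, -0.78], [-0.78, 0.62]] @ diag([5.493996797151088, 1.2202045701002686]) @ [[-0.81, 0.59],[-0.59, -0.81]]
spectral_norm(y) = 5.49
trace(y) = 0.18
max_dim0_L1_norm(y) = 6.37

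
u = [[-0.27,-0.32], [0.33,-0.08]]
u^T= [[-0.27, 0.33],[-0.32, -0.08]]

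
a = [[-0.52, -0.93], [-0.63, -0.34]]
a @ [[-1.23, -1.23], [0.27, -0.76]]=[[0.39,1.35], [0.68,1.03]]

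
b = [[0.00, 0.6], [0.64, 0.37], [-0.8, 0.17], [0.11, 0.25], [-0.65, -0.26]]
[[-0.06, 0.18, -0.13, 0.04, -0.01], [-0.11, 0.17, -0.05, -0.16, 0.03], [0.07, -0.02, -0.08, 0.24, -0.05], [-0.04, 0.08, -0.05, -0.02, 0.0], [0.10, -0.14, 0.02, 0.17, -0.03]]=b@[[-0.11, 0.09, 0.05, -0.29, 0.06], [-0.1, 0.3, -0.21, 0.06, -0.02]]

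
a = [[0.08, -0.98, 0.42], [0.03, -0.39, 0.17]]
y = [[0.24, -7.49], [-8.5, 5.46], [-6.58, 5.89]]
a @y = [[5.59, -3.48],[2.20, -1.35]]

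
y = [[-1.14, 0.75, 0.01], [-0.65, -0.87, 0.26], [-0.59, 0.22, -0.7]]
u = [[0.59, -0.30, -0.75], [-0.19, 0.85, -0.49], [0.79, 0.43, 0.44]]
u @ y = [[-0.04, 0.54, 0.45], [-0.05, -0.99, 0.56], [-1.44, 0.32, -0.19]]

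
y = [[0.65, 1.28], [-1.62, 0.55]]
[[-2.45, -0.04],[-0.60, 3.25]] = y @ [[-0.24, -1.72], [-1.79, 0.84]]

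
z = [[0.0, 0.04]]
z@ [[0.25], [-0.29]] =[[-0.01]]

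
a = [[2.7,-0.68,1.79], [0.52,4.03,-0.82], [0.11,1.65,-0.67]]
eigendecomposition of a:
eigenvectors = [[0.01,-0.87,-0.46], [-0.94,0.44,0.22], [-0.35,0.19,0.86]]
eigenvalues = [3.72, 2.65, -0.31]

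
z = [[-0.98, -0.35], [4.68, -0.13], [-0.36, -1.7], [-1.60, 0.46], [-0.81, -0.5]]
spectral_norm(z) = 5.12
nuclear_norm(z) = 6.99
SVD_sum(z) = [[-0.98, -0.00],[4.68, 0.0],[-0.36, -0.0],[-1.60, -0.00],[-0.81, -0.00]] + [[0.00, -0.35], [0.00, -0.13], [0.00, -1.70], [-0.0, 0.46], [0.00, -0.5]]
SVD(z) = [[-0.19, -0.19],[0.91, -0.07],[-0.07, -0.91],[-0.31, 0.25],[-0.16, -0.27]] @ diag([5.119424841956497, 1.8684189272105702]) @ [[1.00, 0.00],  [-0.0, 1.0]]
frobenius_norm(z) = 5.45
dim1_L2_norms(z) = [1.04, 4.68, 1.74, 1.66, 0.95]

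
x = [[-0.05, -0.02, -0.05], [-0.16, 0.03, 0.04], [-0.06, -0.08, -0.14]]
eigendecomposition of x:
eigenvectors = [[(-0.01+0.13j), -0.01-0.13j, (0.38+0j)],[-0.87+0.00j, (-0.87-0j), (0.12+0j)],[0.44-0.15j, (0.44+0.15j), (0.92+0j)]]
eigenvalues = [(0.01+0.03j), (0.01-0.03j), (-0.18+0j)]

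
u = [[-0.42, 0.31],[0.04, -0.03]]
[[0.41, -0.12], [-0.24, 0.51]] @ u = [[-0.18, 0.13], [0.12, -0.09]]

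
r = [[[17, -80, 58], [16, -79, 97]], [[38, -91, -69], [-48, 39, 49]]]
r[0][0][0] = 17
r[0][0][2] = 58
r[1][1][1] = 39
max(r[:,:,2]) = 97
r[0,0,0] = 17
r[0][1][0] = 16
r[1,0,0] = 38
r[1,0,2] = -69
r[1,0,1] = -91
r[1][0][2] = -69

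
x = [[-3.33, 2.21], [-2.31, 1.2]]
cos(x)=[[-1.49,  1.93], [-2.01,  2.45]]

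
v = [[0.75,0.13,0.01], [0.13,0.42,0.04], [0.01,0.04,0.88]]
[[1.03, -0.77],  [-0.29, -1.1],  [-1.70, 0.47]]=v@ [[1.57, -0.61], [-1.00, -2.49], [-1.90, 0.65]]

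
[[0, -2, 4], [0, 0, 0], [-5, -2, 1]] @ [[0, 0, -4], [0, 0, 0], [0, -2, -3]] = [[0, -8, -12], [0, 0, 0], [0, -2, 17]]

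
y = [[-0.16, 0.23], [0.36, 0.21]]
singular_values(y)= [0.42, 0.28]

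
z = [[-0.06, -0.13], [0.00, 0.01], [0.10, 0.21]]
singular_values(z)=[0.27, 0.0]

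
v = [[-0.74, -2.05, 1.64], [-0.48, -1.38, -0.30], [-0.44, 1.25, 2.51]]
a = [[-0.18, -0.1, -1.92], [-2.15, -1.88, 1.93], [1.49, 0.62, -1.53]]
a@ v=[[1.03, -1.89, -5.08], [1.64, 9.41, 1.88], [-0.73, -5.82, -1.58]]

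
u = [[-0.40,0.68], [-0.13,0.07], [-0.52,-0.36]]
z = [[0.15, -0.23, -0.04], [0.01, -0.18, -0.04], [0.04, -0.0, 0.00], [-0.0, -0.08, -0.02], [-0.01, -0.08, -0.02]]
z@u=[[-0.01, 0.10], [0.04, 0.01], [-0.02, 0.03], [0.02, 0.0], [0.02, -0.01]]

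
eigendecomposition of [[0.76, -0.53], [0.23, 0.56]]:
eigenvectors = [[0.84+0.00j, 0.84-0.00j], [0.16-0.53j, (0.16+0.53j)]]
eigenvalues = [(0.66+0.33j), (0.66-0.33j)]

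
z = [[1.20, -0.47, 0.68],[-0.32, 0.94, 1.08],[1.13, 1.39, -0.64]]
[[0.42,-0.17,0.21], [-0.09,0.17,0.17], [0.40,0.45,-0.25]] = z@[[0.35,0.01,0.01], [0.01,0.28,-0.08], [0.01,-0.08,0.23]]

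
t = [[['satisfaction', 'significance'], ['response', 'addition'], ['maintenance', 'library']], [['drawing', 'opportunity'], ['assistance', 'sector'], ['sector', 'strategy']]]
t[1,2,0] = 'sector'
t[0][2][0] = 'maintenance'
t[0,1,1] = 'addition'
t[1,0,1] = 'opportunity'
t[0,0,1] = 'significance'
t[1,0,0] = 'drawing'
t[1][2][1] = 'strategy'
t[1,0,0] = 'drawing'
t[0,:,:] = [['satisfaction', 'significance'], ['response', 'addition'], ['maintenance', 'library']]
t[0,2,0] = 'maintenance'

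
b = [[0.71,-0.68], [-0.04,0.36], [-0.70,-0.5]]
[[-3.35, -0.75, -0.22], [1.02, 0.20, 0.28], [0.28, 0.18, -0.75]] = b@[[-2.25, -0.60, 0.48], [2.58, 0.48, 0.83]]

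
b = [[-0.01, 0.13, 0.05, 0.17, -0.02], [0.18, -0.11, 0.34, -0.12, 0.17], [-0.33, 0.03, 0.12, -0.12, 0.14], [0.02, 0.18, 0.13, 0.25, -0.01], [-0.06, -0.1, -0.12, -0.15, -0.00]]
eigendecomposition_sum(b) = [[0.04+0.04j, (0.04-0.01j), (0.04-0.07j), (0.07+0.01j), -0.00-0.04j], [(-0.06+0.06j), 0.02+0.07j, 0.10+0.06j, (-0.01+0.11j), 0.06-0.01j], [-0.11+0.03j, -0.01+0.09j, (0.09+0.13j), (-0.08+0.12j), 0.08+0.02j], [(0.05+0.08j), 0.07-0.01j, 0.08-0.10j, 0.11+0.03j, -0.07j], [(-0.03-0.05j), (-0.05+0j), -0.06+0.06j, -0.08-0.03j, (-0+0.05j)]] + [[0.04-0.04j, 0.04+0.01j, (0.04+0.07j), 0.07-0.01j, (-0+0.04j)], [-0.06-0.06j, (0.02-0.07j), 0.10-0.06j, -0.01-0.11j, 0.06+0.01j], [-0.11-0.03j, -0.01-0.09j, (0.09-0.13j), -0.08-0.12j, 0.08-0.02j], [(0.05-0.08j), (0.07+0.01j), (0.08+0.1j), (0.11-0.03j), 0.00+0.07j], [(-0.03+0.05j), (-0.05-0j), (-0.06-0.06j), -0.08+0.03j, (-0-0.05j)]] + [[-0.08-0.00j, 0.04-0.00j, -0.04-0.00j, (0.02+0j), (-0.01-0j)], [0.30+0.00j, (-0.15+0j), (0.14+0j), (-0.09-0j), (0.04+0j)], [(-0.12-0j), (0.06-0j), -0.05-0.00j, 0.04+0.00j, -0.02-0.00j], [(-0.07-0j), (0.04-0j), -0.03-0.00j, (0.02+0j), (-0.01-0j)], [0j, (-0+0j), 0.00+0.00j, (-0-0j), 0j]] + [[0.00+0.00j, -0j, (-0+0j), -0.00-0.00j, -0j], [0.00+0.00j, 0.00-0.00j, (-0+0j), (-0-0j), -0j], [(-0-0j), -0.00-0.00j, 0.00-0.00j, -0.00+0.00j, -0.00+0.00j], [(-0-0j), (-0+0j), 0.00-0.00j, 0j, 0j], [0j, 0j, (-0-0j), -0j, 0.00-0.00j]] + [[-0j, 0j, (-0-0j), (-0+0j), 0.00+0.00j], [0.00-0.00j, 0j, (-0-0j), (-0+0j), 0.00+0.00j], [-0.00+0.00j, -0.00+0.00j, 0j, -0.00-0.00j, -0.00-0.00j], [-0.00+0.00j, -0.00-0.00j, 0.00+0.00j, -0j, 0.00-0.00j], [0.00-0.00j, 0.00-0.00j, -0.00+0.00j, 0.00+0.00j, 0j]]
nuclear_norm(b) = 1.31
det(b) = -0.00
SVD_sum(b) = [[0.03, 0.09, -0.04, 0.14, -0.06], [-0.04, -0.12, 0.06, -0.20, 0.09], [-0.03, -0.09, 0.05, -0.15, 0.07], [0.04, 0.12, -0.06, 0.19, -0.09], [-0.02, -0.07, 0.03, -0.11, 0.05]] + [[0.04, 0.01, 0.07, 0.02, 0.02], [0.16, 0.04, 0.30, 0.08, 0.10], [-0.01, -0.0, -0.03, -0.01, -0.01], [0.08, 0.02, 0.16, 0.04, 0.05], [-0.07, -0.02, -0.14, -0.04, -0.04]] + [[-0.07,0.03,0.03,0.01,0.02], [0.06,-0.03,-0.02,-0.01,-0.02], [-0.29,0.13,0.1,0.04,0.08], [-0.1,0.04,0.03,0.01,0.03], [0.03,-0.02,-0.01,-0.0,-0.01]] + [[0.00, -0.0, -0.00, 0.0, 0.0], [0.0, -0.0, -0.0, 0.0, 0.0], [-0.00, 0.0, 0.00, -0.0, -0.0], [0.0, -0.0, -0.00, 0.0, 0.00], [0.0, -0.0, -0.00, 0.00, 0.00]] + [[0.00, 0.00, -0.00, -0.00, 0.00], [0.00, 0.00, -0.0, -0.0, 0.00], [-0.00, -0.0, 0.0, 0.0, -0.00], [-0.00, -0.00, 0.00, 0.0, -0.00], [-0.0, -0.0, 0.00, 0.00, -0.00]]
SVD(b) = [[0.39,  -0.19,  0.23,  -0.37,  0.79], [-0.54,  -0.8,  -0.18,  -0.15,  0.06], [-0.43,  0.07,  0.90,  0.07,  -0.00], [0.53,  -0.42,  0.31,  -0.31,  -0.6], [-0.30,  0.37,  -0.11,  -0.86,  -0.14]] @ diag([0.47303261085578513, 0.4530353208616304, 0.3796807604059009, 0.005872666011250052, 0.0026793824430694025]) @ [[0.14, 0.47, -0.24, 0.76, -0.35], [-0.44, -0.10, -0.82, -0.23, -0.26], [-0.84, 0.38, 0.29, 0.12, 0.23], [-0.1, 0.10, 0.40, -0.31, -0.85], [0.27, 0.78, -0.15, -0.51, 0.17]]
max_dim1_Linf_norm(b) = 0.34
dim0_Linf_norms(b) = [0.33, 0.18, 0.34, 0.25, 0.17]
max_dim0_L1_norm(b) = 0.81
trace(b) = 0.25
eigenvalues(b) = [(0.25+0.32j), (0.25-0.32j), (-0.26+0j), (0.01+0j), (0.01-0j)]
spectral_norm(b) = 0.47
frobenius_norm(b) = 0.76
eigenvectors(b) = [[(0.12+0.28j), (0.12-0.28j), -0.24+0.00j, -0.25-0.07j, -0.25+0.07j], [-0.41+0.19j, (-0.41-0.19j), 0.88+0.00j, -0.62+0.00j, (-0.62-0j)], [-0.59+0.00j, (-0.59-0j), (-0.34+0j), (0.22+0.21j), (0.22-0.21j)], [(0.14+0.47j), 0.14-0.47j, (-0.21+0j), (0.35-0.12j), (0.35+0.12j)], [(-0.08-0.33j), -0.08+0.33j, 0j, -0.34-0.44j, (-0.34+0.44j)]]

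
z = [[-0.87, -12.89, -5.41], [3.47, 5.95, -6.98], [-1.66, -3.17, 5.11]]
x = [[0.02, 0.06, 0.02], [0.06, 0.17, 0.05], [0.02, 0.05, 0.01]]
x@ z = [[0.16, 0.04, -0.42],  [0.45, 0.08, -1.26],  [0.14, 0.01, -0.41]]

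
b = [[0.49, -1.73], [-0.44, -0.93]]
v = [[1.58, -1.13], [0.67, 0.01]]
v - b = [[1.09,0.60], [1.11,0.94]]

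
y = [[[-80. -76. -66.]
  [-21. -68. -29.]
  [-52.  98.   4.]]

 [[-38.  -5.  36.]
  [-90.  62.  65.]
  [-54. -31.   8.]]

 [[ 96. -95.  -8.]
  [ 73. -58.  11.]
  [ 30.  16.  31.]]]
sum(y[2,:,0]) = 199.0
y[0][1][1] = -68.0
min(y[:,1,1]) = -68.0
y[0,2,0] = -52.0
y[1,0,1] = -5.0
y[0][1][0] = -21.0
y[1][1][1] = 62.0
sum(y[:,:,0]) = -136.0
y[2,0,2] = -8.0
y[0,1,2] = -29.0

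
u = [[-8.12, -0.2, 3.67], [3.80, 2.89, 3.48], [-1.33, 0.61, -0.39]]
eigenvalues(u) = [-7.15, -1.98, 3.51]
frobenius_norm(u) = 10.80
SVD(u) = [[-0.93, -0.35, -0.1], [0.34, -0.94, 0.08], [-0.12, 0.04, 0.99]] @ diag([9.352517360619103, 5.307502717640581, 0.9998669519271928]) @ [[0.97, 0.12, -0.23], [-0.15, -0.49, -0.86], [-0.22, 0.86, -0.46]]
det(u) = 49.63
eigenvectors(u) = [[0.89, 0.38, 0.03], [-0.41, -0.71, 0.99], [0.21, 0.59, 0.14]]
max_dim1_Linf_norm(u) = 8.12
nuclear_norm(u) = 15.66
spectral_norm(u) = 9.35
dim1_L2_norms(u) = [8.91, 5.91, 1.51]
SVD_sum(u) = [[-8.41, -1.03, 2.04],[3.08, 0.38, -0.75],[-1.08, -0.13, 0.26]] + [[0.27, 0.91, 1.59],[0.73, 2.44, 4.26],[-0.03, -0.11, -0.2]] + [[0.02,-0.08,0.04],[-0.02,0.07,-0.04],[-0.21,0.86,-0.45]]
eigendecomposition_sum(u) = [[-8.53, -0.47, 4.87], [3.93, 0.21, -2.24], [-2.03, -0.11, 1.16]] + [[0.39, 0.18, -1.29], [-0.74, -0.34, 2.46], [0.61, 0.28, -2.03]] + [[0.02, 0.09, 0.09],[0.61, 3.01, 3.26],[0.09, 0.44, 0.48]]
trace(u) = -5.62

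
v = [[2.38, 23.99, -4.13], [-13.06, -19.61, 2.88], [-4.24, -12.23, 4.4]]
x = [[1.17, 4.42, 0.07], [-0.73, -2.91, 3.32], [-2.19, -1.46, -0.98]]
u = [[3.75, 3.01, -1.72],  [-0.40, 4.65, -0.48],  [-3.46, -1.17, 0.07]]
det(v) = 647.82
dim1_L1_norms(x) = [5.66, 6.96, 4.63]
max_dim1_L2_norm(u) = 5.11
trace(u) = 8.47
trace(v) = -12.83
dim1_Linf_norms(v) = [23.99, 19.61, 12.23]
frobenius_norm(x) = 6.99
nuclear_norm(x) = 10.64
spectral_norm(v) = 35.73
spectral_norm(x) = 6.04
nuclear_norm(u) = 11.57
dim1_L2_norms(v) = [24.46, 23.74, 13.67]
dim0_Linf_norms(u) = [3.75, 4.65, 1.72]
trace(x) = -2.72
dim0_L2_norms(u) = [5.12, 5.66, 1.79]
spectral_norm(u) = 6.73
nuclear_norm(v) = 46.14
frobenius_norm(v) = 36.72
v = x @ u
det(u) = -24.28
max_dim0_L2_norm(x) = 5.49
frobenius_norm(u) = 7.84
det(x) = -26.66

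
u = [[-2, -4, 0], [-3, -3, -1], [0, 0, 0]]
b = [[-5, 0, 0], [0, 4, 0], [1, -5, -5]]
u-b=[[3, -4, 0], [-3, -7, -1], [-1, 5, 5]]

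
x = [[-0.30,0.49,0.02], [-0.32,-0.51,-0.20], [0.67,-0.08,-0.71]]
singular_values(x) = [1.02, 0.71, 0.38]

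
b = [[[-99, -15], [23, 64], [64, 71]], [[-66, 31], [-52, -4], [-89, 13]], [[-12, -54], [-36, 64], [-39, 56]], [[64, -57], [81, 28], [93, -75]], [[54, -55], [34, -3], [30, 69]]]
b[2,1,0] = -36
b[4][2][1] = 69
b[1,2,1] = 13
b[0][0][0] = -99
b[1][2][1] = 13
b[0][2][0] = 64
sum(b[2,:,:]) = -21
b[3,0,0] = 64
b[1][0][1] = 31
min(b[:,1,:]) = -52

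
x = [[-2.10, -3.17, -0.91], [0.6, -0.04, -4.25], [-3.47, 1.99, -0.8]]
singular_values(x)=[4.57, 4.0, 3.66]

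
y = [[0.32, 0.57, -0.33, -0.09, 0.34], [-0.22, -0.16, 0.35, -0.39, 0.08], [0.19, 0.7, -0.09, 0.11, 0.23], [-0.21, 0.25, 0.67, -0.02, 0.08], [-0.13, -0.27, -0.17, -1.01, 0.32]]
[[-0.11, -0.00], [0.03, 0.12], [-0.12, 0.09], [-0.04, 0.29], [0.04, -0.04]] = y@[[0.06, 0.02],[-0.12, 0.16],[0.02, 0.37],[-0.08, -0.05],[-0.18, 0.05]]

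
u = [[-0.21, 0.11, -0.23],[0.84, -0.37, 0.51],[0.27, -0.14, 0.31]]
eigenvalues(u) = [-0.42, 0.01, 0.14]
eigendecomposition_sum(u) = [[-0.19,0.08,-0.12], [0.83,-0.38,0.53], [0.23,-0.1,0.15]] + [[0.00, 0.0, 0.00], [0.01, 0.00, 0.01], [0.00, 0.0, 0.0]] + [[-0.03, 0.03, -0.11], [-0.01, 0.01, -0.03], [0.04, -0.04, 0.16]]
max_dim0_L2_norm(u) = 0.91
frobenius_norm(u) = 1.18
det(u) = -0.00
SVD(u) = [[-0.27,-0.5,0.82], [0.89,-0.45,0.02], [0.36,0.74,0.57]] @ diag([1.1754490039330843, 0.13643799996104009, 0.0020763716795515644]) @ [[0.77, -0.35, 0.54], [-0.55, 0.06, 0.83], [0.33, 0.93, 0.14]]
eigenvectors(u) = [[0.21, -0.34, -0.57], [-0.94, -0.93, -0.12], [-0.26, -0.13, 0.81]]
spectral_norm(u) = 1.18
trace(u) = -0.27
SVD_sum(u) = [[-0.25, 0.11, -0.17], [0.81, -0.37, 0.56], [0.32, -0.15, 0.23]] + [[0.04, -0.0, -0.06], [0.03, -0.00, -0.05], [-0.06, 0.01, 0.08]] + [[0.00, 0.0, 0.0],[0.0, 0.0, 0.0],[0.0, 0.0, 0.0]]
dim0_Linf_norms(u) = [0.84, 0.37, 0.51]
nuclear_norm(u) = 1.31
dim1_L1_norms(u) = [0.55, 1.72, 0.72]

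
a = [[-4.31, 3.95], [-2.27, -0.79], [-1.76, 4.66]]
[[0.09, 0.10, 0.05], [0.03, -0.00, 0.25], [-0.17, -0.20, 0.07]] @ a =[[-0.70, 0.51], [-0.57, 1.28], [1.06, -0.19]]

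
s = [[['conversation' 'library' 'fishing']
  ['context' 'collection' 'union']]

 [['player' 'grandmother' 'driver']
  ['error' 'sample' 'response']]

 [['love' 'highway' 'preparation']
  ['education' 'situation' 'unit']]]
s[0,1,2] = 'union'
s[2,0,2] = 'preparation'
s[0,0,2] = 'fishing'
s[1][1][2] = 'response'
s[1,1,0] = 'error'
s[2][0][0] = 'love'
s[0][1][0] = 'context'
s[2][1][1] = 'situation'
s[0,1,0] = 'context'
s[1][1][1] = 'sample'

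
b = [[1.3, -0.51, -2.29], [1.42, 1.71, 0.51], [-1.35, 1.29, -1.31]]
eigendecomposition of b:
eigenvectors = [[0.47+0.00j, -0.14-0.64j, -0.14+0.64j], [-0.26+0.00j, -0.69+0.00j, -0.69-0.00j], [(0.84+0j), (-0.11+0.29j), (-0.11-0.29j)]]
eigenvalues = [(-2.48+0j), (2.09+1.11j), (2.09-1.11j)]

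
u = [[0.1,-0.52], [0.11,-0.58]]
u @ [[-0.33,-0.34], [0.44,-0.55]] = [[-0.26, 0.25], [-0.29, 0.28]]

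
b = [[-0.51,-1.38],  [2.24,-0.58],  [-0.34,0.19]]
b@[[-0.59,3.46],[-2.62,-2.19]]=[[3.92, 1.26], [0.2, 9.02], [-0.3, -1.59]]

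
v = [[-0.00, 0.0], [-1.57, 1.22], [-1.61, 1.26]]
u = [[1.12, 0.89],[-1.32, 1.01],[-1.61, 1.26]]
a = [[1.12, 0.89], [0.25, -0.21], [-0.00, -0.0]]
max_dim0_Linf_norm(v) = 1.61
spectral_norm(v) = 2.85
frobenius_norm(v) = 2.85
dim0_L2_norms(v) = [2.25, 1.75]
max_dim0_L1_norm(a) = 1.37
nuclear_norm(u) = 4.04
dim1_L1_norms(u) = [2.01, 2.33, 2.87]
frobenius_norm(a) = 1.47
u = a + v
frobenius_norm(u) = 3.00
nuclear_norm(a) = 1.75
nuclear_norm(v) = 2.86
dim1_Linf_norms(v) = [0.0, 1.57, 1.61]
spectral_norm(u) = 2.66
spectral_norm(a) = 1.43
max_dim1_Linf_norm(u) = 1.61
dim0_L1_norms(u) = [4.05, 3.16]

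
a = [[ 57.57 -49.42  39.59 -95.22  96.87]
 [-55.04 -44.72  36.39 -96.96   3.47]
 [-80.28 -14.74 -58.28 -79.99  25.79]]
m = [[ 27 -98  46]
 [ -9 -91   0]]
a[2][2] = -58.28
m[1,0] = -9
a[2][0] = -80.28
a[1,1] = -44.72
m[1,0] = -9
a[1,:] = [-55.04, -44.72, 36.39, -96.96, 3.47]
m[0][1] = -98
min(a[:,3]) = -96.96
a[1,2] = 36.39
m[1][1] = -91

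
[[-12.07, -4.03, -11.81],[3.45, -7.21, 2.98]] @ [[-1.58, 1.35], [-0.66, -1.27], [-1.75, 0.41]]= [[42.4, -16.02], [-5.91, 15.04]]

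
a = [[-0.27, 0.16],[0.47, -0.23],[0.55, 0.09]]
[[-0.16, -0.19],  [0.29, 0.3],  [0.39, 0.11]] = a@[[0.69, 0.31], [0.16, -0.67]]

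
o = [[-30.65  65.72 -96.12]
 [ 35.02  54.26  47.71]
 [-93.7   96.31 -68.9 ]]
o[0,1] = 65.72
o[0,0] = -30.65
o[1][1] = 54.26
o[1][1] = 54.26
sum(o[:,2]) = -117.31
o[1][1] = 54.26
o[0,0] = -30.65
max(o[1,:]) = 54.26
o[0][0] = -30.65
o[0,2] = -96.12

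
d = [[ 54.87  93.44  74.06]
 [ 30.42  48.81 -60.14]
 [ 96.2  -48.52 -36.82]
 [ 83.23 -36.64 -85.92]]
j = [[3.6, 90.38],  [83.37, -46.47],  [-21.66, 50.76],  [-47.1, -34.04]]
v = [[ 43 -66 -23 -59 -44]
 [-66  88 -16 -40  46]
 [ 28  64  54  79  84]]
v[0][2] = -23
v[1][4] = 46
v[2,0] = 28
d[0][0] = 54.87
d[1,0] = 30.42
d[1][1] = 48.81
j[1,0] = 83.37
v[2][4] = 84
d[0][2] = 74.06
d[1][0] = 30.42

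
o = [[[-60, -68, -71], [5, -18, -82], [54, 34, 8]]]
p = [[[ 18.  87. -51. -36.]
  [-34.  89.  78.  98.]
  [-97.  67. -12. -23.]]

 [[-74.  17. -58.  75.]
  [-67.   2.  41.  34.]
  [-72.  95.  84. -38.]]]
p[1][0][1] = 17.0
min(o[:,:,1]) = -68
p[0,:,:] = [[18.0, 87.0, -51.0, -36.0], [-34.0, 89.0, 78.0, 98.0], [-97.0, 67.0, -12.0, -23.0]]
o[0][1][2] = -82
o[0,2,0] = 54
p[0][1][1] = 89.0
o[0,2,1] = 34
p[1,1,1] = 2.0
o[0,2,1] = 34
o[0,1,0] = 5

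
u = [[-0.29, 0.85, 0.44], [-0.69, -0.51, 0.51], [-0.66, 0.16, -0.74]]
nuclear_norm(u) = 3.00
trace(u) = -1.54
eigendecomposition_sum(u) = [[(-0.13+0.47j),  (0.37+0.16j),  (0.29+0.01j)], [-0.40-0.06j,  (-0.09+0.32j),  (0.03+0.24j)], [(-0.26-0.15j),  -0.15+0.20j,  -0.05+0.17j]] + [[-0.13-0.47j, (0.37-0.16j), (0.29-0.01j)], [(-0.4+0.06j), (-0.09-0.32j), (0.03-0.24j)], [-0.26+0.15j, -0.15-0.20j, -0.05-0.17j]] + [[(-0.03-0j), 0.11-0.00j, -0.15+0.00j], [0.11+0.00j, (-0.33+0j), (0.46-0j)], [-0.15-0.00j, 0.46-0.00j, -0.64+0.00j]]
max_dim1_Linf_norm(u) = 0.85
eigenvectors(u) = [[(-0.7+0j), -0.70-0.00j, (0.18+0j)],[(-0.07-0.57j), -0.07+0.57j, (-0.57+0j)],[(0.11-0.41j), (0.11+0.41j), 0.80+0.00j]]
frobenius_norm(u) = 1.73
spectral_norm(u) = 1.01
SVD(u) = [[-0.46,0.65,-0.61], [0.44,-0.43,-0.79], [-0.77,-0.63,-0.09]] @ diag([1.0059443547133273, 1.0022377680301928, 0.9944322056099374]) @ [[0.34, -0.73, 0.59],  [0.53, 0.67, 0.53],  [0.78, -0.13, -0.61]]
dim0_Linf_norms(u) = [0.69, 0.85, 0.74]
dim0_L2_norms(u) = [1.0, 1.0, 1.0]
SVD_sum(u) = [[-0.15, 0.34, -0.27], [0.15, -0.33, 0.26], [-0.26, 0.57, -0.46]] + [[0.34, 0.43, 0.34], [-0.23, -0.29, -0.23], [-0.33, -0.42, -0.33]] + [[-0.48, 0.08, 0.37], [-0.61, 0.10, 0.48], [-0.07, 0.01, 0.05]]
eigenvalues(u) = [(-0.27+0.96j), (-0.27-0.96j), (-1.01+0j)]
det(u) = -1.00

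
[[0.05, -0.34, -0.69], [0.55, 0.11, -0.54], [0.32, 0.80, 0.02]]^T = [[0.05, 0.55, 0.32], [-0.34, 0.11, 0.80], [-0.69, -0.54, 0.02]]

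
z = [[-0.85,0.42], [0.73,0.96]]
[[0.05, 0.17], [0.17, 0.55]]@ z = [[0.08,0.18], [0.26,0.60]]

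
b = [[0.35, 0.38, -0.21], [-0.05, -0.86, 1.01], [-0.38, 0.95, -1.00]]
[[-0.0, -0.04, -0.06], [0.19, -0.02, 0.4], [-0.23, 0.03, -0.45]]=b@[[0.1,-0.06,0.11], [0.01,-0.14,-0.06], [0.20,-0.14,0.35]]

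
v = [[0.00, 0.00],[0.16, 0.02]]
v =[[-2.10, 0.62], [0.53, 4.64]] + [[2.10, -0.62], [-0.37, -4.62]]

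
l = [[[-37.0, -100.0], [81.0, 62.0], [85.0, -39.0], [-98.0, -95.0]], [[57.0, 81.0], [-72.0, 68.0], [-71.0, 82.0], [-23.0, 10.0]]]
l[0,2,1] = -39.0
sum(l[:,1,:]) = 139.0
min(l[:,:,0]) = -98.0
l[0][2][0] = 85.0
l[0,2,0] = 85.0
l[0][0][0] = -37.0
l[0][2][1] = -39.0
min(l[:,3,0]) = -98.0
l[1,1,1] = 68.0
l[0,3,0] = -98.0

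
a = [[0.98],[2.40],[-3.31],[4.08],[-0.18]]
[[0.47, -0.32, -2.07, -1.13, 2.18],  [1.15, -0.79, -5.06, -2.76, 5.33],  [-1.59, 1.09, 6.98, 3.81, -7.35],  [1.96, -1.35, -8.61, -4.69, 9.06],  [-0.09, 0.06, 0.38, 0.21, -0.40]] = a@[[0.48, -0.33, -2.11, -1.15, 2.22]]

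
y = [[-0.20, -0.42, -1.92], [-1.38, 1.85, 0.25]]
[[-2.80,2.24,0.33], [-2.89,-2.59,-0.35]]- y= [[-2.60, 2.66, 2.25],[-1.51, -4.44, -0.6]]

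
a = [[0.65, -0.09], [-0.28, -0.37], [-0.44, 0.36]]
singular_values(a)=[0.85, 0.5]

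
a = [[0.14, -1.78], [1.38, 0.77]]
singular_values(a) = [2.02, 1.27]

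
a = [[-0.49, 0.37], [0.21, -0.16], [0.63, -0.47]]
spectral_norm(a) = 1.03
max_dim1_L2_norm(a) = 0.79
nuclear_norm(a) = 1.04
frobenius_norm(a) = 1.03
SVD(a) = [[-0.60, 0.55], [0.26, -0.56], [0.76, 0.62]] @ diag([1.0317402928088633, 0.0034595078668467074]) @ [[0.80, -0.6], [0.6, 0.8]]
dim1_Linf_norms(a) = [0.49, 0.21, 0.63]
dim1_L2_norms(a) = [0.61, 0.26, 0.79]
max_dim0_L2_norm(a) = 0.83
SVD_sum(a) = [[-0.49, 0.37], [0.21, -0.16], [0.63, -0.47]] + [[0.00, 0.00], [-0.00, -0.00], [0.0, 0.00]]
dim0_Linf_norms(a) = [0.63, 0.47]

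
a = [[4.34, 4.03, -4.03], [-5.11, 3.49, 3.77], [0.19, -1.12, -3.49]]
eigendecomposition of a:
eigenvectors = [[0.11+0.67j, (0.11-0.67j), 0.51+0.00j], [(-0.73+0j), -0.73-0.00j, (-0.1+0j)], [0.09-0.04j, 0.09+0.04j, (0.86+0j)]]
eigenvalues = [(3.8+4.87j), (3.8-4.87j), (-3.25+0j)]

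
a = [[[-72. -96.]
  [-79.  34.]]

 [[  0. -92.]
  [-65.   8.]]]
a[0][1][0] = -79.0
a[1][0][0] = 0.0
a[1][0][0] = 0.0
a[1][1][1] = 8.0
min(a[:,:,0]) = -79.0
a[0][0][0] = -72.0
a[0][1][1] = 34.0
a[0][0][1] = -96.0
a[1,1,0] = -65.0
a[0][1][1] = 34.0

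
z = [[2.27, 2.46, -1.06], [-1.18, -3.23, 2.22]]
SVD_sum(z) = [[1.53, 2.62, -1.54],  [-1.81, -3.1, 1.82]] + [[0.74, -0.16, 0.48], [0.63, -0.13, 0.40]]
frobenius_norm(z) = 5.39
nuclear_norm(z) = 6.44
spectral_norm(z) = 5.26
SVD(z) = [[-0.64, 0.76], [0.76, 0.64]] @ diag([5.263629903075406, 1.173030367659077]) @ [[-0.45, -0.77, 0.45], [0.83, -0.17, 0.53]]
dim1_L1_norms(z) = [5.79, 6.63]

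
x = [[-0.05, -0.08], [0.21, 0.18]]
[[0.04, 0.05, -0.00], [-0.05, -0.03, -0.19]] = x@[[0.48, 0.88, -1.92], [-0.81, -1.22, 1.21]]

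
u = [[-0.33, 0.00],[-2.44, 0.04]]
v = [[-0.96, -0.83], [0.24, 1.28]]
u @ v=[[0.32, 0.27], [2.35, 2.08]]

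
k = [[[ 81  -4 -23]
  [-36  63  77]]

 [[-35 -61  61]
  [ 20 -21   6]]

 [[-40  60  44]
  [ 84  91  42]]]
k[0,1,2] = 77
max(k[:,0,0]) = 81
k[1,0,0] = -35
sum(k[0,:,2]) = 54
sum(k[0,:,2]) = 54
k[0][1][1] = 63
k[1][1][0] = 20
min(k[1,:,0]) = -35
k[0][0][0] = 81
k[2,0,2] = 44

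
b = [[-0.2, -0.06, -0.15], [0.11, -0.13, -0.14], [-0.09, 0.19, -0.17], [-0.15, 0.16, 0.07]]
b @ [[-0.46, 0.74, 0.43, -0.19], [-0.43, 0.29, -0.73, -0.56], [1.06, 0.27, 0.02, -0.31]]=[[-0.04, -0.21, -0.05, 0.12], [-0.14, 0.01, 0.14, 0.10], [-0.22, -0.06, -0.18, -0.04], [0.07, -0.05, -0.18, -0.08]]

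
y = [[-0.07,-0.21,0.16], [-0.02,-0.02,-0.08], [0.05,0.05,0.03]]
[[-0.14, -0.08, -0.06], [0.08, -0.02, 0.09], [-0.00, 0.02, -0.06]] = y@[[1.41, -0.1, -0.55], [-0.71, 0.48, -0.20], [-1.20, 0.11, -0.88]]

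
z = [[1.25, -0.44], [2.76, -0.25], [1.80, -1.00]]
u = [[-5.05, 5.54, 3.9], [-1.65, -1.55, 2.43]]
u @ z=[[16.0,-3.06], [-1.97,-1.32]]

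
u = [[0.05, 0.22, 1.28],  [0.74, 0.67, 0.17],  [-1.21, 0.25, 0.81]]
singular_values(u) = [1.74, 1.27, 0.51]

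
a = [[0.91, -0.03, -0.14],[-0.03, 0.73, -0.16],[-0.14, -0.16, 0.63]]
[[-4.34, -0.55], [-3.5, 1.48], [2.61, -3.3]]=a @ [[-4.62, -1.4],[-4.56, 0.8],[1.96, -5.34]]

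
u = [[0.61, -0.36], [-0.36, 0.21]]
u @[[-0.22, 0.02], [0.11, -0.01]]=[[-0.17, 0.02],  [0.10, -0.01]]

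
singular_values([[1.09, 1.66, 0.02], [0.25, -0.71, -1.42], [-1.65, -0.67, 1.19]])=[2.69, 1.95, 0.27]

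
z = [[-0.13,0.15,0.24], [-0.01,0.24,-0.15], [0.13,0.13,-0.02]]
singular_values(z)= [0.31, 0.31, 0.13]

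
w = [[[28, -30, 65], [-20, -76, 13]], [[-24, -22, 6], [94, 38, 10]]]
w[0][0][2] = 65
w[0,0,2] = 65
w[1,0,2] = 6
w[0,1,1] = -76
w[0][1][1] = -76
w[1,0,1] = -22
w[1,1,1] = 38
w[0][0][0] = 28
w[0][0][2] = 65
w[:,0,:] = [[28, -30, 65], [-24, -22, 6]]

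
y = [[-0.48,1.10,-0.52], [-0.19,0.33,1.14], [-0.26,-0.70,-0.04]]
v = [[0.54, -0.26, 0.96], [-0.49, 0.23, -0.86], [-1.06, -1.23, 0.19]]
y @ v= [[-0.25, 1.02, -1.51],[-1.47, -1.28, -0.25],[0.24, -0.04, 0.34]]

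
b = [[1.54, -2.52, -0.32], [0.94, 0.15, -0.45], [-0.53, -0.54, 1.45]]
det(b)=2.931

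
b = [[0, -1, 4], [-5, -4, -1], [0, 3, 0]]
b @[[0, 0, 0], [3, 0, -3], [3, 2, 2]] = [[9, 8, 11], [-15, -2, 10], [9, 0, -9]]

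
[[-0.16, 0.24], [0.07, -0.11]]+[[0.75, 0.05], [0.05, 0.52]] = [[0.59, 0.29], [0.12, 0.41]]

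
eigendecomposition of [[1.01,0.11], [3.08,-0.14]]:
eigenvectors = [[0.41, -0.08], [0.91, 1.00]]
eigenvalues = [1.25, -0.38]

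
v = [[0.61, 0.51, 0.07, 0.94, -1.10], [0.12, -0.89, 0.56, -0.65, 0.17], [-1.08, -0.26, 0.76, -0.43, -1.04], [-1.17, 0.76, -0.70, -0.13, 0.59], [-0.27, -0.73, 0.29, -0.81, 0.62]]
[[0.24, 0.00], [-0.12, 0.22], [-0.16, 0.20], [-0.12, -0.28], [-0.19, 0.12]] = v @ [[0.15, 0.06], [0.09, -0.11], [-0.04, 0.12], [0.03, -0.1], [-0.07, -0.10]]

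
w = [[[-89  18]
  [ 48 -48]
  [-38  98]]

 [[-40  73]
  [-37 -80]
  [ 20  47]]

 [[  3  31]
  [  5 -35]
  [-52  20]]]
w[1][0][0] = -40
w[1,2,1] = 47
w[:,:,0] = [[-89, 48, -38], [-40, -37, 20], [3, 5, -52]]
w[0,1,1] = -48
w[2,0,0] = 3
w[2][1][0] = 5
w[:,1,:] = [[48, -48], [-37, -80], [5, -35]]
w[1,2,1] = 47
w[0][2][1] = 98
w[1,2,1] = 47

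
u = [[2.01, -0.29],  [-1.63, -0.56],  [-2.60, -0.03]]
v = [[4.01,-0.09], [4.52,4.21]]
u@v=[[6.75,-1.40], [-9.07,-2.21], [-10.56,0.11]]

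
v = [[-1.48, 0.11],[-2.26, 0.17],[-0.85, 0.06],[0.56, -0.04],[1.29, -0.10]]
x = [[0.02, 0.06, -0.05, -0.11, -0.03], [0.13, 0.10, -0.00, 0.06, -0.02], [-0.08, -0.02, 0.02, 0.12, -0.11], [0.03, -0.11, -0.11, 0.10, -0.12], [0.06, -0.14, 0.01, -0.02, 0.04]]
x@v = [[-0.22,0.02],[-0.41,0.03],[0.07,-0.00],[0.20,-0.01],[0.26,-0.02]]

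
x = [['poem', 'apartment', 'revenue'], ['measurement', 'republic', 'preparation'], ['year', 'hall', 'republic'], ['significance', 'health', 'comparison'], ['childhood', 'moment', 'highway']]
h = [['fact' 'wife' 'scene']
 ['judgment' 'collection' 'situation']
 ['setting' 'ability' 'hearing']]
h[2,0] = 'setting'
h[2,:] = ['setting', 'ability', 'hearing']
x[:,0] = ['poem', 'measurement', 'year', 'significance', 'childhood']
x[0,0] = 'poem'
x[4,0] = 'childhood'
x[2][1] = 'hall'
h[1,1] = 'collection'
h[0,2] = 'scene'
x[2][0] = 'year'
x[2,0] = 'year'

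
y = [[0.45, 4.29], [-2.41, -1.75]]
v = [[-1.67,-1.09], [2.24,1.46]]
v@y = [[1.88,-5.26], [-2.51,7.05]]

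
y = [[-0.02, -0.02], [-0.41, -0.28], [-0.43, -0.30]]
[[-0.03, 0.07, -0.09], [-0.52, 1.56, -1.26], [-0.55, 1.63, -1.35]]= y@[[0.43, -4.3, 0.51],[1.22, 0.72, 3.76]]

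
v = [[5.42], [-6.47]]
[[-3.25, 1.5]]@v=[[-27.32]]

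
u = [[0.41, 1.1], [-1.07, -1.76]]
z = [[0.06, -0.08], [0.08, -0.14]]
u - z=[[0.35, 1.18], [-1.15, -1.62]]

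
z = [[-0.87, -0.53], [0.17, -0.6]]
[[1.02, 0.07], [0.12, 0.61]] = z@[[-0.89, 0.46], [-0.46, -0.89]]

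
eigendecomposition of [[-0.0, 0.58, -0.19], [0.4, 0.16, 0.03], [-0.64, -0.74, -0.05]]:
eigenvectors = [[0.51, 0.80, -0.31], [0.34, -0.53, 0.35], [-0.79, 0.29, 0.88]]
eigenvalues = [0.68, -0.46, -0.12]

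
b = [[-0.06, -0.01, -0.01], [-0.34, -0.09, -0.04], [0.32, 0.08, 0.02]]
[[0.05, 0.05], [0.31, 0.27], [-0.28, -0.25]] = b @ [[-0.63, -0.9], [-0.99, 0.61], [-0.19, -0.44]]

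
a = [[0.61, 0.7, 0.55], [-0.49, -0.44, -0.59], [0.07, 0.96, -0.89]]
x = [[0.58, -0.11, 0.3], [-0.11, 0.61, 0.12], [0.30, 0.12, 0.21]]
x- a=[[-0.03, -0.81, -0.25], [0.38, 1.05, 0.71], [0.23, -0.84, 1.1]]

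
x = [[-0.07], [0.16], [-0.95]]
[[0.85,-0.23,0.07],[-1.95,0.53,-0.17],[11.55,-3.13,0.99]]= x@ [[-12.16, 3.29, -1.04]]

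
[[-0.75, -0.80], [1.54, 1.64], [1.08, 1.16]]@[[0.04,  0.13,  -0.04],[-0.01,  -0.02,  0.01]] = [[-0.02, -0.08, 0.02], [0.05, 0.17, -0.05], [0.03, 0.12, -0.03]]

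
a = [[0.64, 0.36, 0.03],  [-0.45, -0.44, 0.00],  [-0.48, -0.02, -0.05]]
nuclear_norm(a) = 1.32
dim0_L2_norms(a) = [0.92, 0.57, 0.06]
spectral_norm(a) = 1.05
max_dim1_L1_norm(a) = 1.03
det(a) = -0.00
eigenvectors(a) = [[-0.67, -0.29, -0.11], [0.35, 0.78, 0.11], [0.66, -0.55, 0.99]]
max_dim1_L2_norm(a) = 0.73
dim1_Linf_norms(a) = [0.64, 0.45, 0.48]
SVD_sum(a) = [[0.64, 0.36, 0.03], [-0.53, -0.3, -0.02], [-0.37, -0.21, -0.02]] + [[0.00, -0.00, 0.00], [0.08, -0.14, 0.02], [-0.11, 0.19, -0.03]] + [[-0.00, 0.00, 0.00], [-0.00, 0.0, 0.00], [-0.0, 0.00, 0.00]]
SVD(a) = [[-0.70,-0.01,0.71],[0.58,-0.59,0.56],[0.41,0.81,0.42]] @ diag([1.0458735451575785, 0.27504261153480064, 0.000298964271797055]) @ [[-0.87, -0.49, -0.04], [-0.48, 0.86, -0.15], [-0.11, 0.11, 0.99]]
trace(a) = 0.15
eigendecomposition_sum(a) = [[0.59,0.24,0.04], [-0.31,-0.13,-0.02], [-0.58,-0.24,-0.04]] + [[0.05, 0.12, -0.01],[-0.14, -0.31, 0.02],[0.1, 0.22, -0.01]] + [[-0.0, -0.00, -0.0], [0.0, 0.00, 0.0], [0.0, 0.00, 0.00]]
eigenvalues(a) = [0.42, -0.27, 0.0]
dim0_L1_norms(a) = [1.57, 0.82, 0.08]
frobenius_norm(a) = 1.08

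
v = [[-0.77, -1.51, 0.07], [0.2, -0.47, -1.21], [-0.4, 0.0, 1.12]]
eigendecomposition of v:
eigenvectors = [[0.55, -0.98, -0.85], [-0.53, -0.09, 0.42], [0.64, -0.19, -0.31]]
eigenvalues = [0.78, -0.9, 0.0]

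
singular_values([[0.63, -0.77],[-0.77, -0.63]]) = [0.99, 0.99]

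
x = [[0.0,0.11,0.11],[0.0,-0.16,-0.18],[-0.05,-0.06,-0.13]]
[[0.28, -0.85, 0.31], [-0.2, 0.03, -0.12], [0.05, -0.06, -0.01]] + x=[[0.28, -0.74, 0.42], [-0.2, -0.13, -0.30], [0.0, -0.12, -0.14]]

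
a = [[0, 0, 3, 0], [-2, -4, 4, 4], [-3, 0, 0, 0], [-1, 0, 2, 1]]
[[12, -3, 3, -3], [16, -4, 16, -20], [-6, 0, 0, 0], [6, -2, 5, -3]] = a@[[2, 0, 0, 0], [-1, 0, 0, 3], [4, -1, 1, -1], [0, 0, 3, -1]]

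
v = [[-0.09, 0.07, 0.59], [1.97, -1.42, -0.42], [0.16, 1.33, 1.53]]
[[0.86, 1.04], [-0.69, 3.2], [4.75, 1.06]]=v@[[1.24, 0.83], [1.78, -1.72], [1.43, 2.1]]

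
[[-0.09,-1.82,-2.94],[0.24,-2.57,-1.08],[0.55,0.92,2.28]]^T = [[-0.09, 0.24, 0.55], [-1.82, -2.57, 0.92], [-2.94, -1.08, 2.28]]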